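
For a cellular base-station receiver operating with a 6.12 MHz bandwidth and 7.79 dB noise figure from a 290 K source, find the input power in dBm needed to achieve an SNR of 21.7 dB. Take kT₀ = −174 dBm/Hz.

Sensitivity = −174 + 10 log₁₀(B) + NF + SNR_min
= −174 + 67.87 + 7.79 + 21.7
= −76.64 dBm → −76.6 dBm

−76.6 dBm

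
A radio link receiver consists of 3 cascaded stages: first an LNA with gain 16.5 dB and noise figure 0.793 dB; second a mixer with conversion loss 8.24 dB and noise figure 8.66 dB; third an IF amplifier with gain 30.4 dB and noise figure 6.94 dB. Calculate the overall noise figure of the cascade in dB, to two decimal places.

2.86 dB

Convert to linear (a loss of L dB is a gain of −L dB): F_i = 10^(NF_i/10), G_i = 10^(G_i,dB/10)
  Stage 1: F_1 = 10^(0.793/10) = 1.200, G_1 = 10^(16.5/10) = 44.67
  Stage 2: F_2 = 10^(8.66/10) = 7.345, G_2 = 10^(−8.24/10) = 0.1500
  Stage 3: F_3 = 10^(6.94/10) = 4.943, G_3 = 10^(30.4/10) = 1096
Friis cascade:
  F = 1.200 + (7.345 − 1)/44.67 + (4.943 − 1)/6.699 = 1.931
NF = 10 log₁₀(1.931) = 2.86 dB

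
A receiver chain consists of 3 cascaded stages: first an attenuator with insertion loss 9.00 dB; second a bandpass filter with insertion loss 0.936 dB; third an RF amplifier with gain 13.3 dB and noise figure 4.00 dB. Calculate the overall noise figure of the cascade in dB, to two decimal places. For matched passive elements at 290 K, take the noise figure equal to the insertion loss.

Convert to linear (a loss of L dB is a gain of −L dB): F_i = 10^(NF_i/10), G_i = 10^(G_i,dB/10)
  Stage 1: F_1 = 10^(9.00/10) = 7.943, G_1 = 10^(−9.00/10) = 0.1259
  Stage 2: F_2 = 10^(0.936/10) = 1.241, G_2 = 10^(−0.936/10) = 0.8061
  Stage 3: F_3 = 10^(4.00/10) = 2.512, G_3 = 10^(13.3/10) = 21.38
Friis cascade:
  F = 7.943 + (1.241 − 1)/0.1259 + (2.512 − 1)/0.1015 = 24.75
NF = 10 log₁₀(24.75) = 13.94 dB

13.94 dB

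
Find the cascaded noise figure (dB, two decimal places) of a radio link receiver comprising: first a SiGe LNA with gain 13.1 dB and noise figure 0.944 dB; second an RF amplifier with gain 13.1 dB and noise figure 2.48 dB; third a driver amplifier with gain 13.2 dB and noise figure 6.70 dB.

1.10 dB

Convert to linear (a loss of L dB is a gain of −L dB): F_i = 10^(NF_i/10), G_i = 10^(G_i,dB/10)
  Stage 1: F_1 = 10^(0.944/10) = 1.243, G_1 = 10^(13.1/10) = 20.42
  Stage 2: F_2 = 10^(2.48/10) = 1.770, G_2 = 10^(13.1/10) = 20.42
  Stage 3: F_3 = 10^(6.70/10) = 4.677, G_3 = 10^(13.2/10) = 20.89
Friis cascade:
  F = 1.243 + (1.770 − 1)/20.42 + (4.677 − 1)/416.9 = 1.289
NF = 10 log₁₀(1.289) = 1.10 dB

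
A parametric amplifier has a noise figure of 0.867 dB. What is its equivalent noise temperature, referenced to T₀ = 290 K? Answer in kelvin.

64.1 K

F = 10^(0.867/10) = 1.22096
T_e = (F − 1)·T₀ = (1.22096 − 1) × 290 = 64.1 K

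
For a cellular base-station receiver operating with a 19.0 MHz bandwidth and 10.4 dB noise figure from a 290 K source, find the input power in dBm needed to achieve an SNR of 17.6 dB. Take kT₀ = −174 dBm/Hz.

−73.2 dBm

Sensitivity = −174 + 10 log₁₀(B) + NF + SNR_min
= −174 + 72.79 + 10.4 + 17.6
= −73.21 dBm → −73.2 dBm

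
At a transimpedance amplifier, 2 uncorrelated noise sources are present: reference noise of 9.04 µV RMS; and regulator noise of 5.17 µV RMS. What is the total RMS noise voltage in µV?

Uncorrelated sources add in power (mean-square): V_tot = √(ΣV_i²)
V_tot = √[(9.04×10⁻⁶)² + (5.17×10⁻⁶)²] = 1.04×10⁻⁵ V = 10.4 µV

10.4 µV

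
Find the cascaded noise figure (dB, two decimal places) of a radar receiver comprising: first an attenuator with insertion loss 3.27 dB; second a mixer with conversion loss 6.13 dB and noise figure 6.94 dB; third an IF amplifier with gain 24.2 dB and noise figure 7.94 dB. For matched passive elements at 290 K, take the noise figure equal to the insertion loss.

17.48 dB

Convert to linear (a loss of L dB is a gain of −L dB): F_i = 10^(NF_i/10), G_i = 10^(G_i,dB/10)
  Stage 1: F_1 = 10^(3.27/10) = 2.123, G_1 = 10^(−3.27/10) = 0.4710
  Stage 2: F_2 = 10^(6.94/10) = 4.943, G_2 = 10^(−6.13/10) = 0.2438
  Stage 3: F_3 = 10^(7.94/10) = 6.223, G_3 = 10^(24.2/10) = 263.0
Friis cascade:
  F = 2.123 + (4.943 − 1)/0.4710 + (6.223 − 1)/0.1148 = 55.99
NF = 10 log₁₀(55.99) = 17.48 dB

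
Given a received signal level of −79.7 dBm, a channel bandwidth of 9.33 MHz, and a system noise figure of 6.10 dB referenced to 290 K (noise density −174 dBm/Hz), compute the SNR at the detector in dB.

18.5 dB

Noise floor: N = −174 + 10 log₁₀(B) + NF
10 log₁₀(9.33×10⁶) = 69.7 dB
N = −174 + 69.7 + 6.10 = −98.20 dBm
SNR = P_sig − N = −79.7 − (−98.20) = 18.50 dB → 18.5 dB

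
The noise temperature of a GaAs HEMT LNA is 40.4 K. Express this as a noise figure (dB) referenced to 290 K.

0.566 dB

F = 1 + T_e/T₀ = 1 + 40.4/290 = 1.13931
NF = 10 log₁₀(1.13931) = 0.566 dB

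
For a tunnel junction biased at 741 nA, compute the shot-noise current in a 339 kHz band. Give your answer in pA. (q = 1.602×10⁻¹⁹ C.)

I_n = √(2qI·B)
2qI·B = 2 × 1.602×10⁻¹⁹ × 7.41×10⁻⁷ × 3.39×10⁵ = 8.05×10⁻²⁰ A²
I_n = √(8.05×10⁻²⁰) = 2.84×10⁻¹⁰ A = 284 pA

284 pA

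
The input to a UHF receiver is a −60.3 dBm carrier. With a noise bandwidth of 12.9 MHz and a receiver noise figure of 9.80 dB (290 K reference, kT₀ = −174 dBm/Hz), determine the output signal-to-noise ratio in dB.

32.8 dB

Noise floor: N = −174 + 10 log₁₀(B) + NF
10 log₁₀(1.29×10⁷) = 71.11 dB
N = −174 + 71.11 + 9.80 = −93.09 dBm
SNR = P_sig − N = −60.3 − (−93.09) = 32.79 dB → 32.8 dB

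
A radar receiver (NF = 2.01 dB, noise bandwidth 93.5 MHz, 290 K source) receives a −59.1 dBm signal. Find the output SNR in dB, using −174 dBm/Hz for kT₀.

33.2 dB

Noise floor: N = −174 + 10 log₁₀(B) + NF
10 log₁₀(9.35×10⁷) = 79.71 dB
N = −174 + 79.71 + 2.01 = −92.28 dBm
SNR = P_sig − N = −59.1 − (−92.28) = 33.18 dB → 33.2 dB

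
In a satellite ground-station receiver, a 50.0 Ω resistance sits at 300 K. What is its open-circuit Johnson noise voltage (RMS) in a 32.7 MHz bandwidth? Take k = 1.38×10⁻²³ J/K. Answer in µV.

5.20 µV

V_n = √(4kTRB)
4kTRB = 4 × 1.38×10⁻²³ × 300 × 5.00×10¹ × 3.27×10⁷ = 2.71×10⁻¹¹ V²
V_n = √(2.71×10⁻¹¹) = 5.20×10⁻⁶ V = 5.20 µV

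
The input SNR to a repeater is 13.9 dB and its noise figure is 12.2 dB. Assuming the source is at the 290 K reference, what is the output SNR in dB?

By definition F = SNR_in/SNR_out, so in dB: SNR_out = SNR_in − NF
SNR_out = 13.9 − 12.2 = 1.7 dB

1.7 dB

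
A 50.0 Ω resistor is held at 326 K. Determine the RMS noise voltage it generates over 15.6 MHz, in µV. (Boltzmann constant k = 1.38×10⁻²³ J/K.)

V_n = √(4kTRB)
4kTRB = 4 × 1.38×10⁻²³ × 326 × 5.00×10¹ × 1.56×10⁷ = 1.40×10⁻¹¹ V²
V_n = √(1.40×10⁻¹¹) = 3.75×10⁻⁶ V = 3.75 µV

3.75 µV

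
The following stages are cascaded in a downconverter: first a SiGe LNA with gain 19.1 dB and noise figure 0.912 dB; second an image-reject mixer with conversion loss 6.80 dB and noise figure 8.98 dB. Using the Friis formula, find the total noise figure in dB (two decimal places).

1.20 dB

Convert to linear (a loss of L dB is a gain of −L dB): F_i = 10^(NF_i/10), G_i = 10^(G_i,dB/10)
  Stage 1: F_1 = 10^(0.912/10) = 1.234, G_1 = 10^(19.1/10) = 81.28
  Stage 2: F_2 = 10^(8.98/10) = 7.907, G_2 = 10^(−6.80/10) = 0.2089
Friis cascade:
  F = 1.234 + (7.907 − 1)/81.28 = 1.319
NF = 10 log₁₀(1.319) = 1.20 dB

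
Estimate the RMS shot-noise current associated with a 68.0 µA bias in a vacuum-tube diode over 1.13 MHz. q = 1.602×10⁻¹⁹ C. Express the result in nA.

4.96 nA

I_n = √(2qI·B)
2qI·B = 2 × 1.602×10⁻¹⁹ × 6.80×10⁻⁵ × 1.13×10⁶ = 2.46×10⁻¹⁷ A²
I_n = √(2.46×10⁻¹⁷) = 4.96×10⁻⁹ A = 4.96 nA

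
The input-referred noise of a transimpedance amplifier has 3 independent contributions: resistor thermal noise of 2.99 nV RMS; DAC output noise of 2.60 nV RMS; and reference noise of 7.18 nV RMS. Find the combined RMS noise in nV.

Uncorrelated sources add in power (mean-square): V_tot = √(ΣV_i²)
V_tot = √[(2.99×10⁻⁹)² + (2.60×10⁻⁹)² + (7.18×10⁻⁹)²] = 8.20×10⁻⁹ V = 8.20 nV

8.20 nV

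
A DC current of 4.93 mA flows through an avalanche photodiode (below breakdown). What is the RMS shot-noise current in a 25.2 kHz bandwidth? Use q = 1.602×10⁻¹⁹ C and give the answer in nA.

I_n = √(2qI·B)
2qI·B = 2 × 1.602×10⁻¹⁹ × 4.93×10⁻³ × 2.52×10⁴ = 3.98×10⁻¹⁷ A²
I_n = √(3.98×10⁻¹⁷) = 6.31×10⁻⁹ A = 6.31 nA

6.31 nA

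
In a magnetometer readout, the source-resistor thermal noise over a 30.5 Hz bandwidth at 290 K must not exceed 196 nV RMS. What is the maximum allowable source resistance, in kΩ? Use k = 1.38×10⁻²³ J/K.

78.7 kΩ

Johnson–Nyquist: V_n = √(4kTRB) ⇒ R = V_n² / (4kTB)
4kTB = 4 × 1.38×10⁻²³ × 290 × 3.05×10¹ = 4.88×10⁻¹⁹
R = (1.96×10⁻⁷)² / 4.88×10⁻¹⁹ = 7.87×10⁴ Ω = 78.7 kΩ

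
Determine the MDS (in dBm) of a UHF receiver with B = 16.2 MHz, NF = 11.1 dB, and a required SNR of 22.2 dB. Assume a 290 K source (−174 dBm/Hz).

−68.6 dBm

Sensitivity = −174 + 10 log₁₀(B) + NF + SNR_min
= −174 + 72.1 + 11.1 + 22.2
= −68.6 dBm → −68.6 dBm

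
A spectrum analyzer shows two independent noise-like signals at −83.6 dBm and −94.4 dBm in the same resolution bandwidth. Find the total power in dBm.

Convert to linear, add, convert back:
P₁ = 4.37×10⁻¹² W, P₂ = 3.63×10⁻¹³ W
P_tot = 4.73×10⁻¹² W → 10 log₁₀(P_tot / 10⁻³) = −83.3 dBm

−83.3 dBm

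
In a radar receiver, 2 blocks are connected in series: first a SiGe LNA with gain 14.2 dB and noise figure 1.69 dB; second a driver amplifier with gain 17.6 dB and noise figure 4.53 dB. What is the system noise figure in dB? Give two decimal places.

Convert to linear (a loss of L dB is a gain of −L dB): F_i = 10^(NF_i/10), G_i = 10^(G_i,dB/10)
  Stage 1: F_1 = 10^(1.69/10) = 1.476, G_1 = 10^(14.2/10) = 26.30
  Stage 2: F_2 = 10^(4.53/10) = 2.838, G_2 = 10^(17.6/10) = 57.54
Friis cascade:
  F = 1.476 + (2.838 − 1)/26.30 = 1.546
NF = 10 log₁₀(1.546) = 1.89 dB

1.89 dB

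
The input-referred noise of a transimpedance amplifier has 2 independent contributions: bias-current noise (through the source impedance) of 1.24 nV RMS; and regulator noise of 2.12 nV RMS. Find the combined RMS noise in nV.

2.46 nV

Uncorrelated sources add in power (mean-square): V_tot = √(ΣV_i²)
V_tot = √[(1.24×10⁻⁹)² + (2.12×10⁻⁹)²] = 2.46×10⁻⁹ V = 2.46 nV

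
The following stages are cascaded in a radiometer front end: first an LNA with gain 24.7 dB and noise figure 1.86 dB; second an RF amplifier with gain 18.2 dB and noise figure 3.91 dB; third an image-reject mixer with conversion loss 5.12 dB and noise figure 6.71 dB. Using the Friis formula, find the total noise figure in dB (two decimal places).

1.87 dB

Convert to linear (a loss of L dB is a gain of −L dB): F_i = 10^(NF_i/10), G_i = 10^(G_i,dB/10)
  Stage 1: F_1 = 10^(1.86/10) = 1.535, G_1 = 10^(24.7/10) = 295.1
  Stage 2: F_2 = 10^(3.91/10) = 2.460, G_2 = 10^(18.2/10) = 66.07
  Stage 3: F_3 = 10^(6.71/10) = 4.688, G_3 = 10^(−5.12/10) = 0.3076
Friis cascade:
  F = 1.535 + (2.460 − 1)/295.1 + (4.688 − 1)/1.950×10⁴ = 1.540
NF = 10 log₁₀(1.540) = 1.87 dB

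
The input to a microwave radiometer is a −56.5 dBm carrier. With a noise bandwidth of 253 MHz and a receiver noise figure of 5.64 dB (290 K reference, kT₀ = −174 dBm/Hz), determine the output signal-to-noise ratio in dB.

Noise floor: N = −174 + 10 log₁₀(B) + NF
10 log₁₀(2.53×10⁸) = 84.03 dB
N = −174 + 84.03 + 5.64 = −84.33 dBm
SNR = P_sig − N = −56.5 − (−84.33) = 27.83 dB → 27.8 dB

27.8 dB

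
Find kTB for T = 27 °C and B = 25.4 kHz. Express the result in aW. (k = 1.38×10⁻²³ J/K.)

105 aW

T = 27 °C + 273.15 = 300.15 K
P_n = kTB = 1.38×10⁻²³ × 300.15 × 2.54×10⁴ = 1.05×10⁻¹⁶ W = 105 aW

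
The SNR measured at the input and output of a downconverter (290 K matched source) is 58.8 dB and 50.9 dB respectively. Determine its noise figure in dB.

7.9 dB

NF (dB) = SNR_in(dB) − SNR_out(dB) when the source is at T₀
NF = 58.8 − 50.9 = 7.9 dB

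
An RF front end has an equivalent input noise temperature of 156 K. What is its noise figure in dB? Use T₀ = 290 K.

1.87 dB

F = 1 + T_e/T₀ = 1 + 156/290 = 1.53793
NF = 10 log₁₀(1.53793) = 1.87 dB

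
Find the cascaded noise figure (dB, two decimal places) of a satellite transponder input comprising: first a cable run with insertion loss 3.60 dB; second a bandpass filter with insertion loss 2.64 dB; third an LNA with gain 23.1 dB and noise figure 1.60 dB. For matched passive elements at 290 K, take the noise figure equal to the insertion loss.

7.84 dB

Convert to linear (a loss of L dB is a gain of −L dB): F_i = 10^(NF_i/10), G_i = 10^(G_i,dB/10)
  Stage 1: F_1 = 10^(3.60/10) = 2.291, G_1 = 10^(−3.60/10) = 0.4365
  Stage 2: F_2 = 10^(2.64/10) = 1.837, G_2 = 10^(−2.64/10) = 0.5445
  Stage 3: F_3 = 10^(1.60/10) = 1.445, G_3 = 10^(23.1/10) = 204.2
Friis cascade:
  F = 2.291 + (1.837 − 1)/0.4365 + (1.445 − 1)/0.2377 = 6.081
NF = 10 log₁₀(6.081) = 7.84 dB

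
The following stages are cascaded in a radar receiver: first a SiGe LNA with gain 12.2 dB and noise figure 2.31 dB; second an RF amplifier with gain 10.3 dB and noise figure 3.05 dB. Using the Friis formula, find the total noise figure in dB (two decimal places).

Convert to linear (a loss of L dB is a gain of −L dB): F_i = 10^(NF_i/10), G_i = 10^(G_i,dB/10)
  Stage 1: F_1 = 10^(2.31/10) = 1.702, G_1 = 10^(12.2/10) = 16.60
  Stage 2: F_2 = 10^(3.05/10) = 2.018, G_2 = 10^(10.3/10) = 10.72
Friis cascade:
  F = 1.702 + (2.018 − 1)/16.60 = 1.764
NF = 10 log₁₀(1.764) = 2.46 dB

2.46 dB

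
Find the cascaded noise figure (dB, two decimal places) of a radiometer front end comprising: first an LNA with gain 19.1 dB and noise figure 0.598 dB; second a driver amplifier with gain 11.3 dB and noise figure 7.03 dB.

0.78 dB

Convert to linear (a loss of L dB is a gain of −L dB): F_i = 10^(NF_i/10), G_i = 10^(G_i,dB/10)
  Stage 1: F_1 = 10^(0.598/10) = 1.148, G_1 = 10^(19.1/10) = 81.28
  Stage 2: F_2 = 10^(7.03/10) = 5.047, G_2 = 10^(11.3/10) = 13.49
Friis cascade:
  F = 1.148 + (5.047 − 1)/81.28 = 1.197
NF = 10 log₁₀(1.197) = 0.78 dB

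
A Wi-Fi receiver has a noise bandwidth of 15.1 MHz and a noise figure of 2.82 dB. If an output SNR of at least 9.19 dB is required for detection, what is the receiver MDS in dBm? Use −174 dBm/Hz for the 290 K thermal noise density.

Sensitivity = −174 + 10 log₁₀(B) + NF + SNR_min
= −174 + 71.79 + 2.82 + 9.19
= −90.20 dBm → −90.2 dBm

−90.2 dBm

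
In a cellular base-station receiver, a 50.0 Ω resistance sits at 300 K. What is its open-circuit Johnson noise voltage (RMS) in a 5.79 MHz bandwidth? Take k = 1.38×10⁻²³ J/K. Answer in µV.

2.19 µV

V_n = √(4kTRB)
4kTRB = 4 × 1.38×10⁻²³ × 300 × 5.00×10¹ × 5.79×10⁶ = 4.79×10⁻¹² V²
V_n = √(4.79×10⁻¹²) = 2.19×10⁻⁶ V = 2.19 µV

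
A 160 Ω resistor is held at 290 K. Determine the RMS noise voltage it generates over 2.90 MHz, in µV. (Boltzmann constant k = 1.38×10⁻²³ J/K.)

2.73 µV

V_n = √(4kTRB)
4kTRB = 4 × 1.38×10⁻²³ × 290 × 1.60×10² × 2.90×10⁶ = 7.43×10⁻¹² V²
V_n = √(7.43×10⁻¹²) = 2.73×10⁻⁶ V = 2.73 µV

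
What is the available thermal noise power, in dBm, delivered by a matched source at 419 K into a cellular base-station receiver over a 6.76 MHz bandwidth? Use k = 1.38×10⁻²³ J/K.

P_n = kTB = 1.38×10⁻²³ × 419 × 6.76×10⁶ = 3.91×10⁻¹⁴ W
In dBm: 10 log₁₀(3.91×10⁻¹⁴ / 10⁻³) = −104.1 dBm

−104.1 dBm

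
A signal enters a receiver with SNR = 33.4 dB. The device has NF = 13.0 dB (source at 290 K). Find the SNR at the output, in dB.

20.4 dB

By definition F = SNR_in/SNR_out, so in dB: SNR_out = SNR_in − NF
SNR_out = 33.4 − 13.0 = 20.4 dB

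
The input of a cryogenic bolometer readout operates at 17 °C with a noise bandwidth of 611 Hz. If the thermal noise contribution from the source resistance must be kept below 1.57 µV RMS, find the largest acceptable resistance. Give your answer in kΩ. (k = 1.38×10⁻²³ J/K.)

252 kΩ

T = 17 °C + 273.15 = 290.15 K
Johnson–Nyquist: V_n = √(4kTRB) ⇒ R = V_n² / (4kTB)
4kTB = 4 × 1.38×10⁻²³ × 290.15 × 6.11×10² = 9.79×10⁻¹⁸
R = (1.57×10⁻⁶)² / 9.79×10⁻¹⁸ = 2.52×10⁵ Ω = 252 kΩ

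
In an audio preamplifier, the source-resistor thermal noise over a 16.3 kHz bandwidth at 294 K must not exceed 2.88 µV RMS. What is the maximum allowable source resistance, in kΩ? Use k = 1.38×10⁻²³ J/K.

Johnson–Nyquist: V_n = √(4kTRB) ⇒ R = V_n² / (4kTB)
4kTB = 4 × 1.38×10⁻²³ × 294 × 1.63×10⁴ = 2.65×10⁻¹⁶
R = (2.88×10⁻⁶)² / 2.65×10⁻¹⁶ = 3.14×10⁴ Ω = 31.4 kΩ

31.4 kΩ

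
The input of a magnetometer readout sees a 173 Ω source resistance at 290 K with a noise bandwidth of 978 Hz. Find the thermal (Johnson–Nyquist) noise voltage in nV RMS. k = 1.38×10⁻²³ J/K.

52.0 nV

V_n = √(4kTRB)
4kTRB = 4 × 1.38×10⁻²³ × 290 × 1.73×10² × 9.78×10² = 2.71×10⁻¹⁵ V²
V_n = √(2.71×10⁻¹⁵) = 5.20×10⁻⁸ V = 52.0 nV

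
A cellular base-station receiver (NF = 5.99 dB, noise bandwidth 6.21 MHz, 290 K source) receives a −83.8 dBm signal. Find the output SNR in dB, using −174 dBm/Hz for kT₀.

Noise floor: N = −174 + 10 log₁₀(B) + NF
10 log₁₀(6.21×10⁶) = 67.93 dB
N = −174 + 67.93 + 5.99 = −100.08 dBm
SNR = P_sig − N = −83.8 − (−100.08) = 16.28 dB → 16.3 dB

16.3 dB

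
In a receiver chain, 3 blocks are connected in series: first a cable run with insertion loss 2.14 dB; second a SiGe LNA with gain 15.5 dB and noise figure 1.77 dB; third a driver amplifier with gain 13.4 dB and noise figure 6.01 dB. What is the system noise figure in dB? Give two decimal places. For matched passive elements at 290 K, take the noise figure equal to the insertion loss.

4.15 dB

Convert to linear (a loss of L dB is a gain of −L dB): F_i = 10^(NF_i/10), G_i = 10^(G_i,dB/10)
  Stage 1: F_1 = 10^(2.14/10) = 1.637, G_1 = 10^(−2.14/10) = 0.6109
  Stage 2: F_2 = 10^(1.77/10) = 1.503, G_2 = 10^(15.5/10) = 35.48
  Stage 3: F_3 = 10^(6.01/10) = 3.990, G_3 = 10^(13.4/10) = 21.88
Friis cascade:
  F = 1.637 + (1.503 − 1)/0.6109 + (3.990 − 1)/21.68 = 2.598
NF = 10 log₁₀(2.598) = 4.15 dB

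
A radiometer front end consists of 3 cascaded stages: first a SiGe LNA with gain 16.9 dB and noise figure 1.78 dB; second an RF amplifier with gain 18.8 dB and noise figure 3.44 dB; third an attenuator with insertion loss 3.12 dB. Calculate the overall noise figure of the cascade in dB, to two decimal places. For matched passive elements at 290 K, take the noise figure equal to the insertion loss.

Convert to linear (a loss of L dB is a gain of −L dB): F_i = 10^(NF_i/10), G_i = 10^(G_i,dB/10)
  Stage 1: F_1 = 10^(1.78/10) = 1.507, G_1 = 10^(16.9/10) = 48.98
  Stage 2: F_2 = 10^(3.44/10) = 2.208, G_2 = 10^(18.8/10) = 75.86
  Stage 3: F_3 = 10^(3.12/10) = 2.051, G_3 = 10^(−3.12/10) = 0.4875
Friis cascade:
  F = 1.507 + (2.208 − 1)/48.98 + (2.051 − 1)/3715 = 1.532
NF = 10 log₁₀(1.532) = 1.85 dB

1.85 dB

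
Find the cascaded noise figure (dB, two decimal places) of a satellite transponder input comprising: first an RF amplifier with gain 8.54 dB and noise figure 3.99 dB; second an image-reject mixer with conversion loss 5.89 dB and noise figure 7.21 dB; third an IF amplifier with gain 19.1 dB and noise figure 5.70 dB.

6.61 dB

Convert to linear (a loss of L dB is a gain of −L dB): F_i = 10^(NF_i/10), G_i = 10^(G_i,dB/10)
  Stage 1: F_1 = 10^(3.99/10) = 2.506, G_1 = 10^(8.54/10) = 7.145
  Stage 2: F_2 = 10^(7.21/10) = 5.260, G_2 = 10^(−5.89/10) = 0.2576
  Stage 3: F_3 = 10^(5.70/10) = 3.715, G_3 = 10^(19.1/10) = 81.28
Friis cascade:
  F = 2.506 + (5.260 − 1)/7.145 + (3.715 − 1)/1.841 = 4.577
NF = 10 log₁₀(4.577) = 6.61 dB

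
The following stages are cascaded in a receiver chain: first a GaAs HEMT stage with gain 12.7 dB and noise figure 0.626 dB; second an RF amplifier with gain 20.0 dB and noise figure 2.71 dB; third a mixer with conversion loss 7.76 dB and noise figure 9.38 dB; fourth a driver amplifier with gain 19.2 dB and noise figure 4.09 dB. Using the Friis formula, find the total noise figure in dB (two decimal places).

Convert to linear (a loss of L dB is a gain of −L dB): F_i = 10^(NF_i/10), G_i = 10^(G_i,dB/10)
  Stage 1: F_1 = 10^(0.626/10) = 1.155, G_1 = 10^(12.7/10) = 18.62
  Stage 2: F_2 = 10^(2.71/10) = 1.866, G_2 = 10^(20.0/10) = 100.0
  Stage 3: F_3 = 10^(9.38/10) = 8.670, G_3 = 10^(−7.76/10) = 0.1675
  Stage 4: F_4 = 10^(4.09/10) = 2.564, G_4 = 10^(19.2/10) = 83.18
Friis cascade:
  F = 1.155 + (1.866 − 1)/18.62 + (8.670 − 1)/1862 + (2.564 − 1)/311.9 = 1.211
NF = 10 log₁₀(1.211) = 0.83 dB

0.83 dB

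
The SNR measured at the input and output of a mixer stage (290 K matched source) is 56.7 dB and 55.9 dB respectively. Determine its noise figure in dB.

NF (dB) = SNR_in(dB) − SNR_out(dB) when the source is at T₀
NF = 56.7 − 55.9 = 0.8 dB

0.8 dB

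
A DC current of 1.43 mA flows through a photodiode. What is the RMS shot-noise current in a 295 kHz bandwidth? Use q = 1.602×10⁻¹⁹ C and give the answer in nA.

11.6 nA

I_n = √(2qI·B)
2qI·B = 2 × 1.602×10⁻¹⁹ × 1.43×10⁻³ × 2.95×10⁵ = 1.35×10⁻¹⁶ A²
I_n = √(1.35×10⁻¹⁶) = 1.16×10⁻⁸ A = 11.6 nA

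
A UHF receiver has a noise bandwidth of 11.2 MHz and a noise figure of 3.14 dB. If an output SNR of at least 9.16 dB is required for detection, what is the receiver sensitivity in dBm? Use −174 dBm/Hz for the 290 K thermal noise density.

−91.2 dBm

Sensitivity = −174 + 10 log₁₀(B) + NF + SNR_min
= −174 + 70.49 + 3.14 + 9.16
= −91.21 dBm → −91.2 dBm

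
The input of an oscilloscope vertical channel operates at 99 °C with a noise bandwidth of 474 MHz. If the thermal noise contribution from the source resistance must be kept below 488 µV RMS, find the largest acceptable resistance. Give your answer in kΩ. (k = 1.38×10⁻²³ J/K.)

24.5 kΩ

T = 99 °C + 273.15 = 372.15 K
Johnson–Nyquist: V_n = √(4kTRB) ⇒ R = V_n² / (4kTB)
4kTB = 4 × 1.38×10⁻²³ × 372.15 × 4.74×10⁸ = 9.74×10⁻¹²
R = (4.88×10⁻⁴)² / 9.74×10⁻¹² = 2.45×10⁴ Ω = 24.5 kΩ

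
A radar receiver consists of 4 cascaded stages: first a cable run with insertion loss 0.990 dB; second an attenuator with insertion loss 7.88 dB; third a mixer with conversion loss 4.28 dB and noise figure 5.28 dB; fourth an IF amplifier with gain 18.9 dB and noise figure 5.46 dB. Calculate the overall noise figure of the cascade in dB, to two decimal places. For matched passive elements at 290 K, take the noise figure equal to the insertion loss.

Convert to linear (a loss of L dB is a gain of −L dB): F_i = 10^(NF_i/10), G_i = 10^(G_i,dB/10)
  Stage 1: F_1 = 10^(0.990/10) = 1.256, G_1 = 10^(−0.990/10) = 0.7962
  Stage 2: F_2 = 10^(7.88/10) = 6.138, G_2 = 10^(−7.88/10) = 0.1629
  Stage 3: F_3 = 10^(5.28/10) = 3.373, G_3 = 10^(−4.28/10) = 0.3733
  Stage 4: F_4 = 10^(5.46/10) = 3.516, G_4 = 10^(18.9/10) = 77.62
Friis cascade:
  F = 1.256 + (6.138 − 1)/0.7962 + (3.373 − 1)/0.1297 + (3.516 − 1)/0.04842 = 77.96
NF = 10 log₁₀(77.96) = 18.92 dB

18.92 dB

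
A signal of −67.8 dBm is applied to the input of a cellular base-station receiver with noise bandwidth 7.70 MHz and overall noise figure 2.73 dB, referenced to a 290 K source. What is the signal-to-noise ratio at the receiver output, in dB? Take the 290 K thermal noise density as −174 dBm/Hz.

Noise floor: N = −174 + 10 log₁₀(B) + NF
10 log₁₀(7.70×10⁶) = 68.86 dB
N = −174 + 68.86 + 2.73 = −102.41 dBm
SNR = P_sig − N = −67.8 − (−102.41) = 34.61 dB → 34.6 dB

34.6 dB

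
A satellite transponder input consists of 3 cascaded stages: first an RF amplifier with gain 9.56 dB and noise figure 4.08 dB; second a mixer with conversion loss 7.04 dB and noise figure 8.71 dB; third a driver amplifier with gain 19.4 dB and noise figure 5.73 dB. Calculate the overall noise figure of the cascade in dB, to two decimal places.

Convert to linear (a loss of L dB is a gain of −L dB): F_i = 10^(NF_i/10), G_i = 10^(G_i,dB/10)
  Stage 1: F_1 = 10^(4.08/10) = 2.559, G_1 = 10^(9.56/10) = 9.036
  Stage 2: F_2 = 10^(8.71/10) = 7.430, G_2 = 10^(−7.04/10) = 0.1977
  Stage 3: F_3 = 10^(5.73/10) = 3.741, G_3 = 10^(19.4/10) = 87.10
Friis cascade:
  F = 2.559 + (7.430 − 1)/9.036 + (3.741 − 1)/1.786 = 4.805
NF = 10 log₁₀(4.805) = 6.82 dB

6.82 dB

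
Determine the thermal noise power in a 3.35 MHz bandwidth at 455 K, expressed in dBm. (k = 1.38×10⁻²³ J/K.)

−106.8 dBm

P_n = kTB = 1.38×10⁻²³ × 455 × 3.35×10⁶ = 2.10×10⁻¹⁴ W
In dBm: 10 log₁₀(2.10×10⁻¹⁴ / 10⁻³) = −106.8 dBm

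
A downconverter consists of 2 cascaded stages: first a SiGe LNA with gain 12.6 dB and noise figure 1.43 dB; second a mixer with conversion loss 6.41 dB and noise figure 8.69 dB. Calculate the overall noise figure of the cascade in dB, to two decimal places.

2.41 dB

Convert to linear (a loss of L dB is a gain of −L dB): F_i = 10^(NF_i/10), G_i = 10^(G_i,dB/10)
  Stage 1: F_1 = 10^(1.43/10) = 1.390, G_1 = 10^(12.6/10) = 18.20
  Stage 2: F_2 = 10^(8.69/10) = 7.396, G_2 = 10^(−6.41/10) = 0.2286
Friis cascade:
  F = 1.390 + (7.396 − 1)/18.20 = 1.741
NF = 10 log₁₀(1.741) = 2.41 dB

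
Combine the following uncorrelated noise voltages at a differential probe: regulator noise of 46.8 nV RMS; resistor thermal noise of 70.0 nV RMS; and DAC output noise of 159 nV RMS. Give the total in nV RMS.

180 nV

Uncorrelated sources add in power (mean-square): V_tot = √(ΣV_i²)
V_tot = √[(4.68×10⁻⁸)² + (7.00×10⁻⁸)² + (1.59×10⁻⁷)²] = 1.80×10⁻⁷ V = 180 nV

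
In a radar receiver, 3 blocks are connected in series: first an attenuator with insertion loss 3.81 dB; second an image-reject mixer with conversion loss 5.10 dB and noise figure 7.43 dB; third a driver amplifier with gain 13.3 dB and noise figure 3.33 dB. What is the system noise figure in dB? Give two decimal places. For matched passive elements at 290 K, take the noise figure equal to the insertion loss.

Convert to linear (a loss of L dB is a gain of −L dB): F_i = 10^(NF_i/10), G_i = 10^(G_i,dB/10)
  Stage 1: F_1 = 10^(3.81/10) = 2.404, G_1 = 10^(−3.81/10) = 0.4159
  Stage 2: F_2 = 10^(7.43/10) = 5.534, G_2 = 10^(−5.10/10) = 0.3090
  Stage 3: F_3 = 10^(3.33/10) = 2.153, G_3 = 10^(13.3/10) = 21.38
Friis cascade:
  F = 2.404 + (5.534 − 1)/0.4159 + (2.153 − 1)/0.1285 = 22.27
NF = 10 log₁₀(22.27) = 13.48 dB

13.48 dB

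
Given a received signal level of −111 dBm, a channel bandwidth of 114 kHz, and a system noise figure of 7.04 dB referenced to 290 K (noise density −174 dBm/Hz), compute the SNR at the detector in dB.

5.4 dB

Noise floor: N = −174 + 10 log₁₀(B) + NF
10 log₁₀(1.14×10⁵) = 50.57 dB
N = −174 + 50.57 + 7.04 = −116.39 dBm
SNR = P_sig − N = −111 − (−116.39) = 5.39 dB → 5.4 dB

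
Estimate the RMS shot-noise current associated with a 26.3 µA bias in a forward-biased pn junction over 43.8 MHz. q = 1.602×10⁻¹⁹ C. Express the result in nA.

I_n = √(2qI·B)
2qI·B = 2 × 1.602×10⁻¹⁹ × 2.63×10⁻⁵ × 4.38×10⁷ = 3.69×10⁻¹⁶ A²
I_n = √(3.69×10⁻¹⁶) = 1.92×10⁻⁸ A = 19.2 nA

19.2 nA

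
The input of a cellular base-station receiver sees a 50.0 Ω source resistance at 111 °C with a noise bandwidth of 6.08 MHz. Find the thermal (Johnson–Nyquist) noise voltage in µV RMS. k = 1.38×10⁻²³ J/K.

T = 111 °C + 273.15 = 384.15 K
V_n = √(4kTRB)
4kTRB = 4 × 1.38×10⁻²³ × 384.15 × 5.00×10¹ × 6.08×10⁶ = 6.45×10⁻¹² V²
V_n = √(6.45×10⁻¹²) = 2.54×10⁻⁶ V = 2.54 µV

2.54 µV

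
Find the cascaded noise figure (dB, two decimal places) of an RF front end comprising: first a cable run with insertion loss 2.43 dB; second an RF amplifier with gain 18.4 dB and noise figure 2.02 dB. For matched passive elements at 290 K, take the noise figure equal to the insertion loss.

Convert to linear (a loss of L dB is a gain of −L dB): F_i = 10^(NF_i/10), G_i = 10^(G_i,dB/10)
  Stage 1: F_1 = 10^(2.43/10) = 1.750, G_1 = 10^(−2.43/10) = 0.5715
  Stage 2: F_2 = 10^(2.02/10) = 1.592, G_2 = 10^(18.4/10) = 69.18
Friis cascade:
  F = 1.750 + (1.592 − 1)/0.5715 = 2.786
NF = 10 log₁₀(2.786) = 4.45 dB

4.45 dB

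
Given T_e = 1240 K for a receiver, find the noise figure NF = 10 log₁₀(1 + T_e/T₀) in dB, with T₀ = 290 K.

F = 1 + T_e/T₀ = 1 + 1240/290 = 5.27586
NF = 10 log₁₀(5.27586) = 7.22 dB

7.22 dB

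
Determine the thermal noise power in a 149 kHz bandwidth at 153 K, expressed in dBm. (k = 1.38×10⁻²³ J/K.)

P_n = kTB = 1.38×10⁻²³ × 153 × 1.49×10⁵ = 3.15×10⁻¹⁶ W
In dBm: 10 log₁₀(3.15×10⁻¹⁶ / 10⁻³) = −125.0 dBm

−125.0 dBm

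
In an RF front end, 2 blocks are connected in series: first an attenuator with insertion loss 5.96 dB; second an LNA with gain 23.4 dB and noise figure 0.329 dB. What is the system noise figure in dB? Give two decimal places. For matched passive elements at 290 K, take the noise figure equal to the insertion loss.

Convert to linear (a loss of L dB is a gain of −L dB): F_i = 10^(NF_i/10), G_i = 10^(G_i,dB/10)
  Stage 1: F_1 = 10^(5.96/10) = 3.945, G_1 = 10^(−5.96/10) = 0.2535
  Stage 2: F_2 = 10^(0.329/10) = 1.079, G_2 = 10^(23.4/10) = 218.8
Friis cascade:
  F = 3.945 + (1.079 − 1)/0.2535 = 4.255
NF = 10 log₁₀(4.255) = 6.29 dB

6.29 dB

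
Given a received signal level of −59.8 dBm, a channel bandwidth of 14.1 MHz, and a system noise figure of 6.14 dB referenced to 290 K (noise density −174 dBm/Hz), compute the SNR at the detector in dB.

36.6 dB

Noise floor: N = −174 + 10 log₁₀(B) + NF
10 log₁₀(1.41×10⁷) = 71.49 dB
N = −174 + 71.49 + 6.14 = −96.37 dBm
SNR = P_sig − N = −59.8 − (−96.37) = 36.57 dB → 36.6 dB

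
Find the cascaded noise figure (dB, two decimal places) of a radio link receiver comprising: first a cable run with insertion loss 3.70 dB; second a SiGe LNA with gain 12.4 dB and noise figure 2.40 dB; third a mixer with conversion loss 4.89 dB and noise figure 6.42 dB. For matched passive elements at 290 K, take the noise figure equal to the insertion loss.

6.56 dB

Convert to linear (a loss of L dB is a gain of −L dB): F_i = 10^(NF_i/10), G_i = 10^(G_i,dB/10)
  Stage 1: F_1 = 10^(3.70/10) = 2.344, G_1 = 10^(−3.70/10) = 0.4266
  Stage 2: F_2 = 10^(2.40/10) = 1.738, G_2 = 10^(12.4/10) = 17.38
  Stage 3: F_3 = 10^(6.42/10) = 4.385, G_3 = 10^(−4.89/10) = 0.3243
Friis cascade:
  F = 2.344 + (1.738 − 1)/0.4266 + (4.385 − 1)/7.413 = 4.530
NF = 10 log₁₀(4.530) = 6.56 dB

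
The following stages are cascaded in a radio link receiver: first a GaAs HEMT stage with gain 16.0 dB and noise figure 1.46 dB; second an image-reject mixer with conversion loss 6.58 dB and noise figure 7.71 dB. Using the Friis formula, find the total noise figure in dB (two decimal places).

1.83 dB

Convert to linear (a loss of L dB is a gain of −L dB): F_i = 10^(NF_i/10), G_i = 10^(G_i,dB/10)
  Stage 1: F_1 = 10^(1.46/10) = 1.400, G_1 = 10^(16.0/10) = 39.81
  Stage 2: F_2 = 10^(7.71/10) = 5.902, G_2 = 10^(−6.58/10) = 0.2198
Friis cascade:
  F = 1.400 + (5.902 − 1)/39.81 = 1.523
NF = 10 log₁₀(1.523) = 1.83 dB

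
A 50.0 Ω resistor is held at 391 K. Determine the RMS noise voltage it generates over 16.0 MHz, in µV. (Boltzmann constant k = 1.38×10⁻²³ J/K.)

4.16 µV

V_n = √(4kTRB)
4kTRB = 4 × 1.38×10⁻²³ × 391 × 5.00×10¹ × 1.60×10⁷ = 1.73×10⁻¹¹ V²
V_n = √(1.73×10⁻¹¹) = 4.16×10⁻⁶ V = 4.16 µV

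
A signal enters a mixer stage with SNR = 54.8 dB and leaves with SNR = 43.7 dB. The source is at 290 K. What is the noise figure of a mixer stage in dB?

11.1 dB

NF (dB) = SNR_in(dB) − SNR_out(dB) when the source is at T₀
NF = 54.8 − 43.7 = 11.1 dB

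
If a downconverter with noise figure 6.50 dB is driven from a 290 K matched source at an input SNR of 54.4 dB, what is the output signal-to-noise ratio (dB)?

47.90 dB

By definition F = SNR_in/SNR_out, so in dB: SNR_out = SNR_in − NF
SNR_out = 54.4 − 6.50 = 47.90 dB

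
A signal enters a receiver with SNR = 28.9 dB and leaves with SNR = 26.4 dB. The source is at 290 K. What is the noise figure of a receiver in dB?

2.5 dB

NF (dB) = SNR_in(dB) − SNR_out(dB) when the source is at T₀
NF = 28.9 − 26.4 = 2.5 dB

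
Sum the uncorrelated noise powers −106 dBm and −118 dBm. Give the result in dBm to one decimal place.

−105.7 dBm

Convert to linear, add, convert back:
P₁ = 2.51×10⁻¹⁴ W, P₂ = 1.58×10⁻¹⁵ W
P_tot = 2.67×10⁻¹⁴ W → 10 log₁₀(P_tot / 10⁻³) = −105.7 dBm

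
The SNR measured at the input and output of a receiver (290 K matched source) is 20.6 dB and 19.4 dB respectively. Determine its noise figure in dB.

1.2 dB

NF (dB) = SNR_in(dB) − SNR_out(dB) when the source is at T₀
NF = 20.6 − 19.4 = 1.2 dB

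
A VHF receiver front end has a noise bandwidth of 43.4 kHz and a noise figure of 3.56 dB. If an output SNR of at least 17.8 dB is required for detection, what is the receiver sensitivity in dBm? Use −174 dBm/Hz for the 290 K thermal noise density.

−106.3 dBm

Sensitivity = −174 + 10 log₁₀(B) + NF + SNR_min
= −174 + 46.37 + 3.56 + 17.8
= −106.27 dBm → −106.3 dBm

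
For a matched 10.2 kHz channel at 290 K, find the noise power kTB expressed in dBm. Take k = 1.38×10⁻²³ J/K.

P_n = kTB = 1.38×10⁻²³ × 290 × 1.02×10⁴ = 4.08×10⁻¹⁷ W
In dBm: 10 log₁₀(4.08×10⁻¹⁷ / 10⁻³) = −133.9 dBm

−133.9 dBm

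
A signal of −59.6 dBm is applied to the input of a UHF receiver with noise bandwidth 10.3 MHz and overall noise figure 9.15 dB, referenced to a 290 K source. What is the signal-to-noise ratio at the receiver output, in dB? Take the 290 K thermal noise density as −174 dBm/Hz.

Noise floor: N = −174 + 10 log₁₀(B) + NF
10 log₁₀(1.03×10⁷) = 70.13 dB
N = −174 + 70.13 + 9.15 = −94.72 dBm
SNR = P_sig − N = −59.6 − (−94.72) = 35.12 dB → 35.1 dB

35.1 dB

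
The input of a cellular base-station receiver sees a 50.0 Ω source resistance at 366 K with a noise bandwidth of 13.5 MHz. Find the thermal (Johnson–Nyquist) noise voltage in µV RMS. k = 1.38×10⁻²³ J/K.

3.69 µV

V_n = √(4kTRB)
4kTRB = 4 × 1.38×10⁻²³ × 366 × 5.00×10¹ × 1.35×10⁷ = 1.36×10⁻¹¹ V²
V_n = √(1.36×10⁻¹¹) = 3.69×10⁻⁶ V = 3.69 µV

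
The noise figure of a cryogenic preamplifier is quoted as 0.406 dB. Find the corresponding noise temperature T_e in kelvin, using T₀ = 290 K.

F = 10^(0.406/10) = 1.09799
T_e = (F − 1)·T₀ = (1.09799 − 1) × 290 = 28.4 K

28.4 K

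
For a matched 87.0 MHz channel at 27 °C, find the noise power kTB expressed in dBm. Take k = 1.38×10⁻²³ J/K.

T = 27 °C + 273.15 = 300.15 K
P_n = kTB = 1.38×10⁻²³ × 300.15 × 8.70×10⁷ = 3.60×10⁻¹³ W
In dBm: 10 log₁₀(3.60×10⁻¹³ / 10⁻³) = −94.4 dBm

−94.4 dBm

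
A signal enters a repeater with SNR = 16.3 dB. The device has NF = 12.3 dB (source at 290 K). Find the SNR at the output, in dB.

4.0 dB

By definition F = SNR_in/SNR_out, so in dB: SNR_out = SNR_in − NF
SNR_out = 16.3 − 12.3 = 4.0 dB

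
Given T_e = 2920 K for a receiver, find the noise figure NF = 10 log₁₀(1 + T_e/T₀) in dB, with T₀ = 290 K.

F = 1 + T_e/T₀ = 1 + 2920/290 = 11.069
NF = 10 log₁₀(11.069) = 10.44 dB

10.44 dB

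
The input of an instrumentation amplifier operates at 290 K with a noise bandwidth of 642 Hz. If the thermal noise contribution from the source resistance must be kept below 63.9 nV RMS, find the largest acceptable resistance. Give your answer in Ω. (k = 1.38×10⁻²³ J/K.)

Johnson–Nyquist: V_n = √(4kTRB) ⇒ R = V_n² / (4kTB)
4kTB = 4 × 1.38×10⁻²³ × 290 × 6.42×10² = 1.03×10⁻¹⁷
R = (6.39×10⁻⁸)² / 1.03×10⁻¹⁷ = 3.97×10² Ω = 397 Ω

397 Ω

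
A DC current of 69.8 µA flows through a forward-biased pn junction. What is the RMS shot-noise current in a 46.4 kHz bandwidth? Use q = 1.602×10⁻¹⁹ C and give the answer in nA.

1.02 nA

I_n = √(2qI·B)
2qI·B = 2 × 1.602×10⁻¹⁹ × 6.98×10⁻⁵ × 4.64×10⁴ = 1.04×10⁻¹⁸ A²
I_n = √(1.04×10⁻¹⁸) = 1.02×10⁻⁹ A = 1.02 nA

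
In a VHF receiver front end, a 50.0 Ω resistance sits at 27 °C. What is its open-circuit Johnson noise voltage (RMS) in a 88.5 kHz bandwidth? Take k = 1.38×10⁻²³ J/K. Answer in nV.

T = 27 °C + 273.15 = 300.15 K
V_n = √(4kTRB)
4kTRB = 4 × 1.38×10⁻²³ × 300.15 × 5.00×10¹ × 8.85×10⁴ = 7.33×10⁻¹⁴ V²
V_n = √(7.33×10⁻¹⁴) = 2.71×10⁻⁷ V = 271 nV

271 nV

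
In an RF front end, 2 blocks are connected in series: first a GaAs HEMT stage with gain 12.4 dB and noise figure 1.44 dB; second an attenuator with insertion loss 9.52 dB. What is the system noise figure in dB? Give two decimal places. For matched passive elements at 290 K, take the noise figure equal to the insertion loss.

2.67 dB

Convert to linear (a loss of L dB is a gain of −L dB): F_i = 10^(NF_i/10), G_i = 10^(G_i,dB/10)
  Stage 1: F_1 = 10^(1.44/10) = 1.393, G_1 = 10^(12.4/10) = 17.38
  Stage 2: F_2 = 10^(9.52/10) = 8.954, G_2 = 10^(−9.52/10) = 0.1117
Friis cascade:
  F = 1.393 + (8.954 − 1)/17.38 = 1.851
NF = 10 log₁₀(1.851) = 2.67 dB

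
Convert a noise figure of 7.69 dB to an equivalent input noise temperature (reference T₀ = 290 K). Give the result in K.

F = 10^(7.69/10) = 5.87489
T_e = (F − 1)·T₀ = (5.87489 − 1) × 290 = 1414 K

1414 K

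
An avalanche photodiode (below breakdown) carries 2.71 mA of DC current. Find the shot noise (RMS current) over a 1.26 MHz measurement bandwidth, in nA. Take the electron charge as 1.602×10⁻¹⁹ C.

33.1 nA

I_n = √(2qI·B)
2qI·B = 2 × 1.602×10⁻¹⁹ × 2.71×10⁻³ × 1.26×10⁶ = 1.09×10⁻¹⁵ A²
I_n = √(1.09×10⁻¹⁵) = 3.31×10⁻⁸ A = 33.1 nA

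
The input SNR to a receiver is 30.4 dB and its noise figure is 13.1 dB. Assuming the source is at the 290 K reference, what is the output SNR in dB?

17.3 dB

By definition F = SNR_in/SNR_out, so in dB: SNR_out = SNR_in − NF
SNR_out = 30.4 − 13.1 = 17.3 dB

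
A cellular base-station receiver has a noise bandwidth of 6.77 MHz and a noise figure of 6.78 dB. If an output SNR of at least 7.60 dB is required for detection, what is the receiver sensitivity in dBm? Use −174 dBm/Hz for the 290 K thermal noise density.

Sensitivity = −174 + 10 log₁₀(B) + NF + SNR_min
= −174 + 68.31 + 6.78 + 7.60
= −91.31 dBm → −91.3 dBm

−91.3 dBm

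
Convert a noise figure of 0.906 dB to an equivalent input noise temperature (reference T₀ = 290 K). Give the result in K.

F = 10^(0.906/10) = 1.23197
T_e = (F − 1)·T₀ = (1.23197 − 1) × 290 = 67.3 K

67.3 K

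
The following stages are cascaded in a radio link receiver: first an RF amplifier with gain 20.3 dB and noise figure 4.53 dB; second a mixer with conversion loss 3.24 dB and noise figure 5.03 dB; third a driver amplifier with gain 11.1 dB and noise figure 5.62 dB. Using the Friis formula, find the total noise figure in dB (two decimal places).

Convert to linear (a loss of L dB is a gain of −L dB): F_i = 10^(NF_i/10), G_i = 10^(G_i,dB/10)
  Stage 1: F_1 = 10^(4.53/10) = 2.838, G_1 = 10^(20.3/10) = 107.2
  Stage 2: F_2 = 10^(5.03/10) = 3.184, G_2 = 10^(−3.24/10) = 0.4742
  Stage 3: F_3 = 10^(5.62/10) = 3.648, G_3 = 10^(11.1/10) = 12.88
Friis cascade:
  F = 2.838 + (3.184 − 1)/107.2 + (3.648 − 1)/50.82 = 2.910
NF = 10 log₁₀(2.910) = 4.64 dB

4.64 dB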